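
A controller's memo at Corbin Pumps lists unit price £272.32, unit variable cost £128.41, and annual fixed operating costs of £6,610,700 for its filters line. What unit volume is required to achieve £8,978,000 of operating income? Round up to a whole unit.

Unit CM = price − variable cost = £272.32 − £128.41 = £143.91.
Units = (FC + target) / CM = (£6,610,700 + £8,978,000) / £143.91 = 108,322.56, so 108,323 filters.

108,323 filters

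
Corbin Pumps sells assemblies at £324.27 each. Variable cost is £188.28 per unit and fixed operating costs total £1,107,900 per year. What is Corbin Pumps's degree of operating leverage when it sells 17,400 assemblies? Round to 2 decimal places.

Contribution at this volume is 17,400 × £135.99 = £2,366,226.00.
Operating income = contribution − fixed costs = £2,366,226.00 − £1,107,900 = £1,258,326.00.
DOL = contribution ÷ EBIT = £2,366,226.00 ÷ £1,258,326.00 = 1.8805.

1.88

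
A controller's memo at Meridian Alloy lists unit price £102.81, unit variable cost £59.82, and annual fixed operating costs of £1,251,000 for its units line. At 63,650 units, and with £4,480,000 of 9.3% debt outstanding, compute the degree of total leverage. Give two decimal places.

At 63,650 units, contribution = 63,650 × £42.99 = £2,736,313.50.
Subtracting fixed costs: EBIT = £2,736,313.50 − £1,251,000 = £1,485,313.50. Interest = £416,640.00, so EBIT − I = £1,068,673.50.
Degree of total leverage = total CM / (EBIT − interest) = £2,736,313.50 / £1,068,673.50 = 2.5605.

2.56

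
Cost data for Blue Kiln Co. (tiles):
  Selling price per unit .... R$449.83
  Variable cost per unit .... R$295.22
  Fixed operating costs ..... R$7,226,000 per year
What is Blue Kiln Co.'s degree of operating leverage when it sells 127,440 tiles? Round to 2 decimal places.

Total contribution margin = 127,440 × R$154.61 = R$19,703,498.40.
EBIT = R$19,703,498.40 − R$7,226,000 = R$12,477,498.40.
Degree of operating leverage = R$19,703,498.40 / R$12,477,498.40 = 1.5791.

1.58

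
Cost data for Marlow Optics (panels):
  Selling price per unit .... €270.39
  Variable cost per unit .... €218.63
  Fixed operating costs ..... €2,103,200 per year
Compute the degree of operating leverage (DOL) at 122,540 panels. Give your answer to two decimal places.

1.50

At 122,540 units, contribution = 122,540 × €51.76 = €6,342,670.40.
EBIT = €6,342,670.40 − €2,103,200 = €4,239,470.40.
DOL = contribution ÷ EBIT = €6,342,670.40 ÷ €4,239,470.40 = 1.4961.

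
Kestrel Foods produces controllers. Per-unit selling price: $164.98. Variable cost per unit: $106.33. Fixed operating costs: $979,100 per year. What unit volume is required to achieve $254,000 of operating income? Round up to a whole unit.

21,025 controllers

Contribution margin per unit = $164.98 − $106.33 = $58.65.
Required volume = (fixed costs + target profit) ÷ CM = ($979,100 + $254,000) ÷ $58.65 = 21,024.72, so 21,025 controllers.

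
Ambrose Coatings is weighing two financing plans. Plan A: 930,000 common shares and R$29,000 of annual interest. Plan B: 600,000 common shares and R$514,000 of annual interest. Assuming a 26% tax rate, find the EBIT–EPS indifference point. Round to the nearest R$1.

R$1,395,818

At indifference, (EBIT − 29,000)(1 − t)/930,000 = (EBIT − 514,000)(1 − t)/600,000.
The (1 − t) factor cancels: (EBIT − 29,000) × 600,000 = (EBIT − 514,000) × 930,000.
Solving, EBIT = (514,000·930,000 − 29,000·600,000) / (930,000 − 600,000) = 460,620,000,000 / 330,000 = 1,395,818.18.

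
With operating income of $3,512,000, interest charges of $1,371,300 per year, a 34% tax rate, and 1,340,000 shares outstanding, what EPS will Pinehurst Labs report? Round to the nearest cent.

$1.05

Pre-tax income = $3,512,000 − $1,371,300.00 = $2,140,700.00.
After tax at 34%: net income = $2,140,700.00 × 0.66 = $1,412,862.00.
EPS = $1,412,862.00 ÷ 1,340,000 = $1.05.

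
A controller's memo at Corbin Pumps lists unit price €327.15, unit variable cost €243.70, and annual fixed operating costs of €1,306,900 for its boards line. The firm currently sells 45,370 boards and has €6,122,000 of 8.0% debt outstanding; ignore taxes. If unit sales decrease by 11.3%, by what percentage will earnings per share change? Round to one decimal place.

Contribution at this volume is 45,370 × €83.45 = €3,786,126.50.
Operating income = contribution − fixed costs = €3,786,126.50 − €1,306,900 = €2,479,226.50.
Interest = €489,760.00, so EBIT − I = €1,989,466.50.
Degree of combined leverage = contribution ÷ (EBIT − I) = €3,786,126.50 ÷ €1,989,466.50 = 1.9031.
%ΔEPS = DCL × %ΔSales = 1.9031 × -11.3% = -21.5%.

-21.5%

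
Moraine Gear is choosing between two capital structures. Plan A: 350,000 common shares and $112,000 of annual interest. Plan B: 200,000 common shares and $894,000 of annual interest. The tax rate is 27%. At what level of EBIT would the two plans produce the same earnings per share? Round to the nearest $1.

At indifference, (EBIT − 112,000)(1 − t)/350,000 = (EBIT − 894,000)(1 − t)/200,000.
Cancelling (1 − t) and cross-multiplying: 200,000·(EBIT − 112,000) = 350,000·(EBIT − 894,000).
Solving, EBIT = (894,000·350,000 − 112,000·200,000) / (350,000 − 200,000) = 290,500,000,000 / 150,000 = 1,936,666.67.

$1,936,667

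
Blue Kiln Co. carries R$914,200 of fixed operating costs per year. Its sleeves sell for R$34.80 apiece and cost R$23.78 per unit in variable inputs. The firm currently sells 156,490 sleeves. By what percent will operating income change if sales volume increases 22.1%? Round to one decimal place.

+47.0%

Total contribution margin = 156,490 × R$11.02 = R$1,724,519.80.
EBIT = R$1,724,519.80 − R$914,200 = R$810,319.80.
So DOL = total CM / EBIT = R$1,724,519.80 / R$810,319.80 = 2.1282.
So EBIT moves 2.1282 × (+22.1%) = +47.0%.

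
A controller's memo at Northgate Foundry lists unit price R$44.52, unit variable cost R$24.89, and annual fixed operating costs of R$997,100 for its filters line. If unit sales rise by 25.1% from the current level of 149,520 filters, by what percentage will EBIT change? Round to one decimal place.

Total contribution margin = 149,520 × R$19.63 = R$2,935,077.60.
Subtracting fixed costs: EBIT = R$2,935,077.60 − R$997,100 = R$1,937,977.60.
So DOL = total CM / EBIT = R$2,935,077.60 / R$1,937,977.60 = 1.5145.
Operating income changes by 1.5145 × +25.1% = +38.0%.

+38.0%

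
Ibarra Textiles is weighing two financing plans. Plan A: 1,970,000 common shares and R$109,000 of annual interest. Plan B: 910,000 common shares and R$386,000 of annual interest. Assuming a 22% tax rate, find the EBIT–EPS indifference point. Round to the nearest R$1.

At indifference, (EBIT − 109,000)(1 − t)/1,970,000 = (EBIT − 386,000)(1 − t)/910,000.
The (1 − t) factor cancels: (EBIT − 109,000) × 910,000 = (EBIT − 386,000) × 1,970,000.
Solving, EBIT = (386,000·1,970,000 − 109,000·910,000) / (1,970,000 − 910,000) = 661,230,000,000 / 1,060,000 = 623,801.89.

R$623,802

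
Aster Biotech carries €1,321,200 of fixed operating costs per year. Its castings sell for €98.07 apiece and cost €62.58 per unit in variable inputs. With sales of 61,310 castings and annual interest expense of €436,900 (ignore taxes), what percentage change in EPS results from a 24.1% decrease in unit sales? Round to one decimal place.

-125.5%

Contribution at this volume is 61,310 × €35.49 = €2,175,891.90.
Operating income = contribution − fixed costs = €2,175,891.90 − €1,321,200 = €854,691.90.
After interest of €436,900.00, pre-tax earnings = €417,791.90.
Degree of combined leverage = contribution ÷ (EBIT − I) = €2,175,891.90 ÷ €417,791.90 = 5.2081.
EPS therefore changes by 5.2081 × (-24.1%) = -125.5%.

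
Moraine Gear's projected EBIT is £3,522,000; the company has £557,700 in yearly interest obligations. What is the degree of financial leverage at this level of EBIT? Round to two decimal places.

1.19

Interest = £557,700.00.
Degree of financial leverage = EBIT / (EBIT − interest) = £3,522,000 / £2,964,300.00 = 1.1881.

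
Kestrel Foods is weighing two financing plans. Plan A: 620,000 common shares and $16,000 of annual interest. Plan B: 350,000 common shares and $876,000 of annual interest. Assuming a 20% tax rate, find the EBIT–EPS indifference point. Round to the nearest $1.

At indifference, (EBIT − 16,000)(1 − t)/620,000 = (EBIT − 876,000)(1 − t)/350,000.
The (1 − t) factor cancels: (EBIT − 16,000) × 350,000 = (EBIT − 876,000) × 620,000.
Solving, EBIT = (876,000·620,000 − 16,000·350,000) / (620,000 − 350,000) = 537,520,000,000 / 270,000 = 1,990,814.81.

$1,990,815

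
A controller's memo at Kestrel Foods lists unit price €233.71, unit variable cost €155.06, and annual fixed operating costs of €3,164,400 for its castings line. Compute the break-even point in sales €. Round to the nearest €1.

CM per unit = €233.71 − €155.06 = €78.65; CM ratio = €78.65 / €233.71 = 0.3365.
Break-even sales = FC ÷ CM ratio = €3,164,400 × €233.71 / €78.65 = €9,403,076.

€9,403,076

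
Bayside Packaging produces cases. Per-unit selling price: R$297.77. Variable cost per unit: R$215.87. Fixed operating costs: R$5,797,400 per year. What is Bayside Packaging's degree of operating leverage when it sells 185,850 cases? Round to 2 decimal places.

Total contribution margin = 185,850 × R$81.90 = R$15,221,115.00.
EBIT = R$15,221,115.00 − R$5,797,400 = R$9,423,715.00.
Degree of operating leverage = R$15,221,115.00 / R$9,423,715.00 = 1.6152.

1.62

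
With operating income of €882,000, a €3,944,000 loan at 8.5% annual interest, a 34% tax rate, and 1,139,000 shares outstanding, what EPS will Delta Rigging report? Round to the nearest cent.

€0.32

Interest = €335,240.00, so EBT = €882,000 − €335,240.00 = €546,760.00.
After tax at 34%: net income = €546,760.00 × 0.66 = €360,861.60.
EPS = €360,861.60 ÷ 1,139,000 = €0.32.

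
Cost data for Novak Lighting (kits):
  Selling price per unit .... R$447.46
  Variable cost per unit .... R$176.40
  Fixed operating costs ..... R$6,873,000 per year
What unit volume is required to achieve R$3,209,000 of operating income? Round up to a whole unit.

37,195 kits

Each unit contributes R$447.46 − R$176.40 = R$271.06.
Units = (FC + target) / CM = (R$6,873,000 + R$3,209,000) / R$271.06 = 37,194.72, so 37,195 kits.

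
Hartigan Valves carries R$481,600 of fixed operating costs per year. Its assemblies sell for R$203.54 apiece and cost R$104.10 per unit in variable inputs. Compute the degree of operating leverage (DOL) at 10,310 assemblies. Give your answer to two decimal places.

At 10,310 units, contribution = 10,310 × R$99.44 = R$1,025,226.40.
Operating income = contribution − fixed costs = R$1,025,226.40 − R$481,600 = R$543,626.40.
So DOL = total CM / EBIT = R$1,025,226.40 / R$543,626.40 = 1.8859.

1.89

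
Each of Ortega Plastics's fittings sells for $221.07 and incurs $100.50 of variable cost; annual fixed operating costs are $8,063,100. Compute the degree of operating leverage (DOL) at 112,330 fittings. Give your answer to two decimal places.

2.47

At 112,330 units, contribution = 112,330 × $120.57 = $13,543,628.10.
EBIT = $13,543,628.10 − $8,063,100 = $5,480,528.10.
So DOL = total CM / EBIT = $13,543,628.10 / $5,480,528.10 = 2.4712.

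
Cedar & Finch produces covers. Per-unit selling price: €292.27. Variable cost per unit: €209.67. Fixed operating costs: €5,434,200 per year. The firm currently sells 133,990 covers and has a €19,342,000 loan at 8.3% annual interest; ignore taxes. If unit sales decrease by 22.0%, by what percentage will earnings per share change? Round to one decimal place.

-60.4%

Contribution at this volume is 133,990 × €82.60 = €11,067,574.00.
Subtracting fixed costs: EBIT = €11,067,574.00 − €5,434,200 = €5,633,374.00.
Interest = €1,605,386.00, so EBIT − I = €4,027,988.00.
Degree of combined leverage = contribution ÷ (EBIT − I) = €11,067,574.00 ÷ €4,027,988.00 = 2.7477.
EPS therefore changes by 2.7477 × (-22.0%) = -60.4%.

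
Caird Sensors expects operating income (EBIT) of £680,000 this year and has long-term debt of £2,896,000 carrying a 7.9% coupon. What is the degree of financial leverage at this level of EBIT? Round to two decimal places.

1.51

Annual interest charges come to £228,784.00.
DFL = EBIT ÷ (EBIT − I) = £680,000 ÷ (£680,000 − £228,784.00) = £680,000 ÷ £451,216.00 = 1.5070.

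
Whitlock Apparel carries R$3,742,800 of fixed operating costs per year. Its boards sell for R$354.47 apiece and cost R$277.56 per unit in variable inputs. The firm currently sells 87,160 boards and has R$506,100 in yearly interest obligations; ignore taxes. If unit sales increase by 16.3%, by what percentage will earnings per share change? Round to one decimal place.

+44.5%

At 87,160 units, contribution = 87,160 × R$76.91 = R$6,703,475.60.
Subtracting fixed costs: EBIT = R$6,703,475.60 − R$3,742,800 = R$2,960,675.60.
Interest = R$506,100.00, so EBIT − I = R$2,454,575.60.
DCL = total CM / (EBIT − I) = R$6,703,475.60 / R$2,454,575.60 = 2.7310.
EPS therefore changes by 2.7310 × (+16.3%) = +44.5%.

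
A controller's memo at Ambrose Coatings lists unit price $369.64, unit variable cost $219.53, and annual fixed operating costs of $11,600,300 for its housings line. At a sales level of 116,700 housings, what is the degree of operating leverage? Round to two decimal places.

2.96

At 116,700 units, contribution = 116,700 × $150.11 = $17,517,837.00.
Subtracting fixed costs: EBIT = $17,517,837.00 − $11,600,300 = $5,917,537.00.
DOL = contribution ÷ EBIT = $17,517,837.00 ÷ $5,917,537.00 = 2.9603.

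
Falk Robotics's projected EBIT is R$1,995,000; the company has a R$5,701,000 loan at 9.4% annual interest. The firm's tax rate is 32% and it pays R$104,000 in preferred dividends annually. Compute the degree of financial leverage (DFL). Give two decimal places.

Interest = R$535,894.00.
Preferred dividends grossed up pre-tax: R$104,000 / (1 − 0.32) = R$152,941.18.
DFL = EBIT ÷ [EBIT − I − D_p/(1−t)] = R$1,995,000 ÷ [R$1,995,000 − R$535,894.00 − R$152,941.18] = R$1,995,000 ÷ R$1,306,164.82 = 1.5274.

1.53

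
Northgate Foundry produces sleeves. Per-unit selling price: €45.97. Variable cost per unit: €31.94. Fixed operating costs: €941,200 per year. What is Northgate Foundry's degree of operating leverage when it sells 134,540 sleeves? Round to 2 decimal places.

Total contribution margin = 134,540 × €14.03 = €1,887,596.20.
EBIT = €1,887,596.20 − €941,200 = €946,396.20.
Degree of operating leverage = €1,887,596.20 / €946,396.20 = 1.9945.

1.99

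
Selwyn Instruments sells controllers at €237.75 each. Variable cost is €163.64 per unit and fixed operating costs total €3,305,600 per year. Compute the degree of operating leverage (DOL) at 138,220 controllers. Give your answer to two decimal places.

Contribution at this volume is 138,220 × €74.11 = €10,243,484.20.
Operating income = contribution − fixed costs = €10,243,484.20 − €3,305,600 = €6,937,884.20.
So DOL = total CM / EBIT = €10,243,484.20 / €6,937,884.20 = 1.4765.

1.48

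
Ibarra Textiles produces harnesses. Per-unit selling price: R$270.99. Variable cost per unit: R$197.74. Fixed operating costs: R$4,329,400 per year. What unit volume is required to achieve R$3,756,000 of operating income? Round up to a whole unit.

110,381 harnesses

Contribution margin per unit = R$270.99 − R$197.74 = R$73.25.
Required volume = (fixed costs + target profit) ÷ CM = (R$4,329,400 + R$3,756,000) ÷ R$73.25 = 110,380.89, so 110,381 harnesses.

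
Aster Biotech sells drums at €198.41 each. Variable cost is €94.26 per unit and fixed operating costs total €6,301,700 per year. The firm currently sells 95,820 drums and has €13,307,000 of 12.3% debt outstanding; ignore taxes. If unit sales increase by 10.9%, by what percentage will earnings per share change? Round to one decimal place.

Contribution at this volume is 95,820 × €104.15 = €9,979,653.00.
Operating income = contribution − fixed costs = €9,979,653.00 − €6,301,700 = €3,677,953.00.
After interest of €1,636,761.00, pre-tax earnings = €2,041,192.00.
Degree of combined leverage = contribution ÷ (EBIT − I) = €9,979,653.00 ÷ €2,041,192.00 = 4.8891.
%ΔEPS = DCL × %ΔSales = 4.8891 × +10.9% = +53.3%.

+53.3%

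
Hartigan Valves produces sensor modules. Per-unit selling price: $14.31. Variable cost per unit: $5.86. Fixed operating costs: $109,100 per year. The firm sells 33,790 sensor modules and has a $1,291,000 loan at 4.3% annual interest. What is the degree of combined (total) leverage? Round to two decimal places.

Contribution at this volume is 33,790 × $8.45 = $285,525.50.
Operating income = contribution − fixed costs = $285,525.50 − $109,100 = $176,425.50. Interest = $55,513.00, so EBIT − I = $120,912.50.
DCL = contribution ÷ (EBIT − I) = $285,525.50 ÷ $120,912.50 = 2.3614.

2.36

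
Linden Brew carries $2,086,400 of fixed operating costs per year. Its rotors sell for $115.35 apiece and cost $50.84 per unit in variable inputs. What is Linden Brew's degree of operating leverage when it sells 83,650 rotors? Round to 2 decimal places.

1.63

At 83,650 units, contribution = 83,650 × $64.51 = $5,396,261.50.
Subtracting fixed costs: EBIT = $5,396,261.50 − $2,086,400 = $3,309,861.50.
DOL = contribution ÷ EBIT = $5,396,261.50 ÷ $3,309,861.50 = 1.6304.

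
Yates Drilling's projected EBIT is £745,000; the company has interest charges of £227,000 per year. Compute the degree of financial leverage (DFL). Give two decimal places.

Interest = £227,000.00.
Degree of financial leverage = EBIT / (EBIT − interest) = £745,000 / £518,000.00 = 1.4382.

1.44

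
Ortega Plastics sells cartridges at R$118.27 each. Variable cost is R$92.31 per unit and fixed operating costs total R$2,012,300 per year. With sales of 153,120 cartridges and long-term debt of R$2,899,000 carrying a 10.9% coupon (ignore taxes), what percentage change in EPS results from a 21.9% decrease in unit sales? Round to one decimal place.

Total contribution margin = 153,120 × R$25.96 = R$3,974,995.20.
Operating income = contribution − fixed costs = R$3,974,995.20 − R$2,012,300 = R$1,962,695.20.
Interest = R$315,991.00, so EBIT − I = R$1,646,704.20.
Degree of combined leverage = contribution ÷ (EBIT − I) = R$3,974,995.20 ÷ R$1,646,704.20 = 2.4139.
%ΔEPS = DCL × %ΔSales = 2.4139 × -21.9% = -52.9%.

-52.9%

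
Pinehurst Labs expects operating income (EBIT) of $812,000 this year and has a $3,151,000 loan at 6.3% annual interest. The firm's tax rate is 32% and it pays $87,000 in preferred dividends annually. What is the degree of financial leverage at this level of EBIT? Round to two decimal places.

Annual interest charges come to $198,513.00.
Preferred dividends grossed up pre-tax: $87,000 / (1 − 0.32) = $127,941.18.
DFL = EBIT ÷ [EBIT − I − D_p/(1−t)] = $812,000 ÷ [$812,000 − $198,513.00 − $127,941.18] = $812,000 ÷ $485,545.82 = 1.6723.

1.67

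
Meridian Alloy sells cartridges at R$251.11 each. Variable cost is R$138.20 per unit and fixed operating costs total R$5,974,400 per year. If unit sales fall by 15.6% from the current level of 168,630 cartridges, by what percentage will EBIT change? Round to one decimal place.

-22.7%

At 168,630 units, contribution = 168,630 × R$112.91 = R$19,040,013.30.
Subtracting fixed costs: EBIT = R$19,040,013.30 − R$5,974,400 = R$13,065,613.30.
Degree of operating leverage = R$19,040,013.30 / R$13,065,613.30 = 1.4573.
So EBIT moves 1.4573 × (-15.6%) = -22.7%.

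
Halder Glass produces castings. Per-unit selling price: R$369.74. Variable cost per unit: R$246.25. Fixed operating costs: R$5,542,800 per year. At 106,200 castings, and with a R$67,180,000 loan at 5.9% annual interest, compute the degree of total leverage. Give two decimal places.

3.63

At 106,200 units, contribution = 106,200 × R$123.49 = R$13,114,638.00.
Operating income = contribution − fixed costs = R$13,114,638.00 − R$5,542,800 = R$7,571,838.00. Interest = R$3,963,620.00, so EBIT − I = R$3,608,218.00.
Degree of total leverage = total CM / (EBIT − interest) = R$13,114,638.00 / R$3,608,218.00 = 3.6347.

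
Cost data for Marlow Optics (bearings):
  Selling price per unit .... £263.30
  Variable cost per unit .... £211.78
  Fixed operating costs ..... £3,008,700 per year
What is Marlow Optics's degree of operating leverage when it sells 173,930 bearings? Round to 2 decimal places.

1.51

At 173,930 units, contribution = 173,930 × £51.52 = £8,960,873.60.
EBIT = £8,960,873.60 − £3,008,700 = £5,952,173.60.
Degree of operating leverage = £8,960,873.60 / £5,952,173.60 = 1.5055.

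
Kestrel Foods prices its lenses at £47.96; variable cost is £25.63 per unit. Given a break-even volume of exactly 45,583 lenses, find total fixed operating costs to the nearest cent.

Each unit contributes £47.96 − £25.63 = £22.33.
Fixed costs = break-even units × CM = 45,583 × £22.33 = £1,017,868.39.

£1,017,868.39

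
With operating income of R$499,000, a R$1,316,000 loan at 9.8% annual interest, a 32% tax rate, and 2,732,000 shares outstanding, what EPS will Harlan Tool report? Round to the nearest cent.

R$0.09

Pre-tax income = R$499,000 − R$128,968.00 = R$370,032.00.
After tax at 32%: net income = R$370,032.00 × 0.68 = R$251,621.76.
Per share: R$251,621.76 / 2,732,000 shares = R$0.09.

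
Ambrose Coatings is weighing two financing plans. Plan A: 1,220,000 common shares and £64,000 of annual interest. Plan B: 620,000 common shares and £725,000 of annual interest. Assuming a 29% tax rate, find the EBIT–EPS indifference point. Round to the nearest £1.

£1,408,033

Set EPS_A = EPS_B: (EBIT − £64,000)(1 − 0.29) ÷ 1,220,000 = (EBIT − £725,000)(1 − 0.29) ÷ 620,000.
The (1 − t) factor cancels: (EBIT − 64,000) × 620,000 = (EBIT − 725,000) × 1,220,000.
Solving, EBIT = (725,000·1,220,000 − 64,000·620,000) / (1,220,000 − 620,000) = 844,820,000,000 / 600,000 = 1,408,033.33.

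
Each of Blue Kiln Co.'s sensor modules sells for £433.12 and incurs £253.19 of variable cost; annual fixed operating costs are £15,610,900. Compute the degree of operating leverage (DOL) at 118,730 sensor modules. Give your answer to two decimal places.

Total contribution margin = 118,730 × £179.93 = £21,363,088.90.
Subtracting fixed costs: EBIT = £21,363,088.90 − £15,610,900 = £5,752,188.90.
Degree of operating leverage = £21,363,088.90 / £5,752,188.90 = 3.7139.

3.71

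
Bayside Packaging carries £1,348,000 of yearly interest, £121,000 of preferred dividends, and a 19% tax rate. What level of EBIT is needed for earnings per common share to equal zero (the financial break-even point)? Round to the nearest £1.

£1,497,383

Preferred dividends are paid after tax, so their pre-tax equivalent is £121,000 ÷ (1 − 0.19) = £149,382.72.
EPS = 0 when EBIT covers interest plus the pre-tax preferred burden: £1,348,000 + £149,382.72 = £1,497,382.72.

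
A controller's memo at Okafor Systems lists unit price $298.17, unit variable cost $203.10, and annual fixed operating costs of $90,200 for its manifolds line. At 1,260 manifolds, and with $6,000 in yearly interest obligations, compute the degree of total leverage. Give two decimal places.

5.08

At 1,260 units, contribution = 1,260 × $95.07 = $119,788.20.
Subtracting fixed costs: EBIT = $119,788.20 − $90,200 = $29,588.20. Interest = $6,000.00, so EBIT − I = $23,588.20.
Degree of total leverage = total CM / (EBIT − interest) = $119,788.20 / $23,588.20 = 5.0783.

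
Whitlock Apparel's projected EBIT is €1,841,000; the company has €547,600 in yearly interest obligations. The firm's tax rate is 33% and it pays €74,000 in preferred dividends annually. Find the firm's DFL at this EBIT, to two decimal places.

Annual interest charges come to €547,600.00.
Preferred dividends grossed up pre-tax: €74,000 / (1 − 0.33) = €110,447.76.
DFL = EBIT ÷ [EBIT − I − D_p/(1−t)] = €1,841,000 ÷ [€1,841,000 − €547,600.00 − €110,447.76] = €1,841,000 ÷ €1,182,952.24 = 1.5563.

1.56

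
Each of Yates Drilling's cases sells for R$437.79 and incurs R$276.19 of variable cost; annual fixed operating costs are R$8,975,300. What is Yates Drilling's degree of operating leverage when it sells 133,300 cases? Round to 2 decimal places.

At 133,300 units, contribution = 133,300 × R$161.60 = R$21,541,280.00.
EBIT = R$21,541,280.00 − R$8,975,300 = R$12,565,980.00.
Degree of operating leverage = R$21,541,280.00 / R$12,565,980.00 = 1.7143.

1.71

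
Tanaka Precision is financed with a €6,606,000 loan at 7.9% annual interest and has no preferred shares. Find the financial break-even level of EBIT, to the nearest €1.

€521,874

Annual interest = 7.9% × €6,606,000 = €521,874.00.
With no preferred dividends, EPS = 0 when EBIT exactly covers interest, so the financial break-even EBIT is €521,874.00.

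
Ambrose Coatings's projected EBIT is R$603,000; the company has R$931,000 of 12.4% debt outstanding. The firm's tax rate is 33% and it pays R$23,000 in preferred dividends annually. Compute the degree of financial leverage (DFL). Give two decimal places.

Annual interest charges come to R$115,444.00.
Pre-tax preferred-dividend burden = R$23,000 ÷ (1 − 0.33) = R$34,328.36.
DFL = EBIT ÷ [EBIT − I − D_p/(1−t)] = R$603,000 ÷ [R$603,000 − R$115,444.00 − R$34,328.36] = R$603,000 ÷ R$453,227.64 = 1.3305.

1.33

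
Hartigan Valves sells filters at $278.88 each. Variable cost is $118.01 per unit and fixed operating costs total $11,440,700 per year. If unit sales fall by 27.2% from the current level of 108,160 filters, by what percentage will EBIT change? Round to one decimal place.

-79.4%

At 108,160 units, contribution = 108,160 × $160.87 = $17,399,699.20.
EBIT = $17,399,699.20 − $11,440,700 = $5,958,999.20.
Degree of operating leverage = $17,399,699.20 / $5,958,999.20 = 2.9199.
%ΔEBIT = DOL × %ΔSales = 2.9199 × -27.2% = -79.4%.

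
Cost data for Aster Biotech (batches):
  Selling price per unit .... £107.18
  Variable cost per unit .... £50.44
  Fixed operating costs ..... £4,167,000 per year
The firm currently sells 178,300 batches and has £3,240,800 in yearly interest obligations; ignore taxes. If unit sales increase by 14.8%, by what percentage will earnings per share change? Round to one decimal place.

+55.3%

Contribution at this volume is 178,300 × £56.74 = £10,116,742.00.
Operating income = contribution − fixed costs = £10,116,742.00 − £4,167,000 = £5,949,742.00.
After interest of £3,240,800.00, pre-tax earnings = £2,708,942.00.
DCL = total CM / (EBIT − I) = £10,116,742.00 / £2,708,942.00 = 3.7346.
%ΔEPS = DCL × %ΔSales = 3.7346 × +14.8% = +55.3%.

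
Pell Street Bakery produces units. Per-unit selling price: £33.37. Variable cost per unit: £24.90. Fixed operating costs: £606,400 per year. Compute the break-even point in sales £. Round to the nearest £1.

£2,389,087

CM per unit = £33.37 − £24.90 = £8.47; CM ratio = £8.47 / £33.37 = 0.2538.
Break-even revenue = fixed costs × price ÷ CM = £606,400 × £33.37 ÷ £8.47 = £2,389,087.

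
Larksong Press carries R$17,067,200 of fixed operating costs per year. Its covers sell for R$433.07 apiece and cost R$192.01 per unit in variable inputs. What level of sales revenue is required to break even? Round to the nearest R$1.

CM per unit = R$433.07 − R$192.01 = R$241.06; CM ratio = R$241.06 / R$433.07 = 0.5566.
Break-even revenue = fixed costs × price ÷ CM = R$17,067,200 × R$433.07 ÷ R$241.06 = R$30,661,629.

R$30,661,629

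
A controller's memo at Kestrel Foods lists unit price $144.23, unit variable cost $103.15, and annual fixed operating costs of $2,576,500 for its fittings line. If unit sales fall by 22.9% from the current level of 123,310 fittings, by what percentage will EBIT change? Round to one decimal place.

-46.6%

At 123,310 units, contribution = 123,310 × $41.08 = $5,065,574.80.
EBIT = $5,065,574.80 − $2,576,500 = $2,489,074.80.
Degree of operating leverage = $5,065,574.80 / $2,489,074.80 = 2.0351.
Operating income changes by 2.0351 × -22.9% = -46.6%.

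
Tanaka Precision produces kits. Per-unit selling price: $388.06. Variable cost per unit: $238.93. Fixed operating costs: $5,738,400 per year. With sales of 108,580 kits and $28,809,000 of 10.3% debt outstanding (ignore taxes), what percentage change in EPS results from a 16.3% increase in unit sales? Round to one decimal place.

+35.3%

At 108,580 units, contribution = 108,580 × $149.13 = $16,192,535.40.
Subtracting fixed costs: EBIT = $16,192,535.40 − $5,738,400 = $10,454,135.40.
After interest of $2,967,327.00, pre-tax earnings = $7,486,808.40.
Degree of combined leverage = contribution ÷ (EBIT − I) = $16,192,535.40 ÷ $7,486,808.40 = 2.1628.
%ΔEPS = DCL × %ΔSales = 2.1628 × +16.3% = +35.3%.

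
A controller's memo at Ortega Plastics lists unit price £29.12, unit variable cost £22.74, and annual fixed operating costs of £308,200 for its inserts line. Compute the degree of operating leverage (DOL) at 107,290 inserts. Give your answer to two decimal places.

Contribution at this volume is 107,290 × £6.38 = £684,510.20.
Subtracting fixed costs: EBIT = £684,510.20 − £308,200 = £376,310.20.
Degree of operating leverage = £684,510.20 / £376,310.20 = 1.8190.

1.82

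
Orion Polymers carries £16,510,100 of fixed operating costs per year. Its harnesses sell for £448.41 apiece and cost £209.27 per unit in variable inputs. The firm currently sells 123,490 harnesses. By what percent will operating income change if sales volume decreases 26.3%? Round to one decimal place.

-59.6%

At 123,490 units, contribution = 123,490 × £239.14 = £29,531,398.60.
EBIT = £29,531,398.60 − £16,510,100 = £13,021,298.60.
Degree of operating leverage = £29,531,398.60 / £13,021,298.60 = 2.2679.
Operating income changes by 2.2679 × -26.3% = -59.6%.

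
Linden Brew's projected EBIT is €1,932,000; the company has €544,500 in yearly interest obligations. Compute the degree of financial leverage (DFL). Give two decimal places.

Annual interest charges come to €544,500.00.
DFL = EBIT ÷ (EBIT − I) = €1,932,000 ÷ (€1,932,000 − €544,500.00) = €1,932,000 ÷ €1,387,500.00 = 1.3924.

1.39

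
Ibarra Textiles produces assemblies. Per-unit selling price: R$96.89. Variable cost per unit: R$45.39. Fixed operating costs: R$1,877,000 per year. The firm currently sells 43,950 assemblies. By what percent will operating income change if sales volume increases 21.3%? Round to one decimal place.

Total contribution margin = 43,950 × R$51.50 = R$2,263,425.00.
Operating income = contribution − fixed costs = R$2,263,425.00 − R$1,877,000 = R$386,425.00.
Degree of operating leverage = R$2,263,425.00 / R$386,425.00 = 5.8573.
Operating income changes by 5.8573 × +21.3% = +124.8%.

+124.8%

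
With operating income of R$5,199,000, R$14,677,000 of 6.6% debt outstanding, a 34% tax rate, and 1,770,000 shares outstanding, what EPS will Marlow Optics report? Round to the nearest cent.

Pre-tax income = R$5,199,000 − R$968,682.00 = R$4,230,318.00.
Net income = R$4,230,318.00 × (1 − 0.34) = R$2,792,009.88.
Per share: R$2,792,009.88 / 1,770,000 shares = R$1.58.

R$1.58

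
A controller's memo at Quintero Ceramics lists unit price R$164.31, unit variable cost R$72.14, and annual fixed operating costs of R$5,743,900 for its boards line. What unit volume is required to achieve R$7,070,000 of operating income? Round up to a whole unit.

139,025 boards

Contribution margin per unit = R$164.31 − R$72.14 = R$92.17.
Required volume = (fixed costs + target profit) ÷ CM = (R$5,743,900 + R$7,070,000) ÷ R$92.17 = 139,024.63, so 139,025 boards.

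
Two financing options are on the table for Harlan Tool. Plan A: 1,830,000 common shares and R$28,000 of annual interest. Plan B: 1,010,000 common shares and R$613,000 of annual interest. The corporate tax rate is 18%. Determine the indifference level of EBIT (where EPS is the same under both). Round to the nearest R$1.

Set EPS_A = EPS_B: (EBIT − R$28,000)(1 − 0.18) ÷ 1,830,000 = (EBIT − R$613,000)(1 − 0.18) ÷ 1,010,000.
Cancelling (1 − t) and cross-multiplying: 1,010,000·(EBIT − 28,000) = 1,830,000·(EBIT − 613,000).
EBIT × (1,830,000 − 1,010,000) = 613,000 × 1,830,000 − 28,000 × 1,010,000 = 1,093,510,000,000, so EBIT = 1,093,510,000,000 ÷ 820,000 = 1,333,548.78.

R$1,333,549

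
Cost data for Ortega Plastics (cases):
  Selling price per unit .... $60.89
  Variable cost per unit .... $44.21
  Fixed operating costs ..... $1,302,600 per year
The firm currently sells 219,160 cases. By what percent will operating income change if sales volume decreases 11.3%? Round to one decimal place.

At 219,160 units, contribution = 219,160 × $16.68 = $3,655,588.80.
Subtracting fixed costs: EBIT = $3,655,588.80 − $1,302,600 = $2,352,988.80.
Degree of operating leverage = $3,655,588.80 / $2,352,988.80 = 1.5536.
%ΔEBIT = DOL × %ΔSales = 1.5536 × -11.3% = -17.6%.

-17.6%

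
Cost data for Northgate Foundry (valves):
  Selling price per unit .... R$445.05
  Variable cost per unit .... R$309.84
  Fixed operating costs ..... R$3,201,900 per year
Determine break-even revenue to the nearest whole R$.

Contribution margin per unit = R$445.05 − R$309.84 = R$135.21, a CM ratio of R$135.21 ÷ R$445.05 = 0.3038.
Break-even revenue = fixed costs × price ÷ CM = R$3,201,900 × R$445.05 ÷ R$135.21 = R$10,539,203.

R$10,539,203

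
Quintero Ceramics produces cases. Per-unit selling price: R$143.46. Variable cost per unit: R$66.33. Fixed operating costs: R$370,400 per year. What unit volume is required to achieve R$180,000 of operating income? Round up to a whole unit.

Contribution margin per unit = R$143.46 − R$66.33 = R$77.13.
Need Q such that Q × R$77.13 − R$370,400 = R$180,000, i.e. Q = R$550,400 / R$77.13 = 7,136.00 → 7,137.

7,137 cases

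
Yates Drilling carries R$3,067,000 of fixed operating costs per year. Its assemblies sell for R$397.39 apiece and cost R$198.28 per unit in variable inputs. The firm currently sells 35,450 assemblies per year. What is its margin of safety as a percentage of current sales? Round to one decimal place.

Unit CM = price − variable cost = R$397.39 − R$198.28 = R$199.11. Break-even units = R$3,067,000 ÷ R$199.11 = 15,403.55; break-even revenue = 15,403.55 × R$397.39 = R$6,121,215.06.
Actual sales revenue = 35,450 × R$397.39 = R$14,087,475.50.
Margin of safety = (R$14,087,475.50 − R$6,121,215.06) ÷ R$14,087,475.50 = 56.5%.

56.5%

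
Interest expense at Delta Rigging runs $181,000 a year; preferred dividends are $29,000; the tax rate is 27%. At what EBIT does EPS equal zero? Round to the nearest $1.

$220,726

Preferred dividends are paid after tax, so their pre-tax equivalent is $29,000 ÷ (1 − 0.27) = $39,726.03.
Financial break-even EBIT = interest + D_p ÷ (1 − t) = $181,000 + $39,726.03 = $220,726.03.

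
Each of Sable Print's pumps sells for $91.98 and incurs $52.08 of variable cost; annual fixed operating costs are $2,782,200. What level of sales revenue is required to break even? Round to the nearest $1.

Contribution margin per unit = $91.98 − $52.08 = $39.90, a CM ratio of $39.90 ÷ $91.98 = 0.4338.
Break-even revenue = fixed costs × price ÷ CM = $2,782,200 × $91.98 ÷ $39.90 = $6,413,703.

$6,413,703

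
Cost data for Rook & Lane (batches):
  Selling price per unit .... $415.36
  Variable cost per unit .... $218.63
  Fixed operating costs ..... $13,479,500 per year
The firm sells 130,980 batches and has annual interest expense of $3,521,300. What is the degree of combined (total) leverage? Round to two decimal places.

2.94

Contribution at this volume is 130,980 × $196.73 = $25,767,695.40.
Operating income = contribution − fixed costs = $25,767,695.40 − $13,479,500 = $12,288,195.40. Interest = $3,521,300.00, so EBIT − I = $8,766,895.40.
Degree of total leverage = total CM / (EBIT − interest) = $25,767,695.40 / $8,766,895.40 = 2.9392.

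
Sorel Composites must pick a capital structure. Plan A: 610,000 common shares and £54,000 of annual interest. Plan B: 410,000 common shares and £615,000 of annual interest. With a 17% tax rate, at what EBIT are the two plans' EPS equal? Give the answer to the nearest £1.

Set EPS_A = EPS_B: (EBIT − £54,000)(1 − 0.17) ÷ 610,000 = (EBIT − £615,000)(1 − 0.17) ÷ 410,000.
Cancelling (1 − t) and cross-multiplying: 410,000·(EBIT − 54,000) = 610,000·(EBIT − 615,000).
Solving, EBIT = (615,000·610,000 − 54,000·410,000) / (610,000 − 410,000) = 353,010,000,000 / 200,000 = 1,765,050.00.

£1,765,050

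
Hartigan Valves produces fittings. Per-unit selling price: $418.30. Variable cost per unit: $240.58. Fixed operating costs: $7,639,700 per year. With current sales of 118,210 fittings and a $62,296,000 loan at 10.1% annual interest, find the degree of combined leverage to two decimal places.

2.97

Contribution at this volume is 118,210 × $177.72 = $21,008,281.20.
Operating income = contribution − fixed costs = $21,008,281.20 − $7,639,700 = $13,368,581.20. Interest = $6,291,896.00, so EBIT − I = $7,076,685.20.
Degree of total leverage = total CM / (EBIT − interest) = $21,008,281.20 / $7,076,685.20 = 2.9687.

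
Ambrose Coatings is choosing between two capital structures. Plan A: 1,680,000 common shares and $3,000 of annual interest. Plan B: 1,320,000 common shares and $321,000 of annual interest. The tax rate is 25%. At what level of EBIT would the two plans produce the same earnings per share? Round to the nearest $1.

$1,487,000

Set EPS_A = EPS_B: (EBIT − $3,000)(1 − 0.25) ÷ 1,680,000 = (EBIT − $321,000)(1 − 0.25) ÷ 1,320,000.
The (1 − t) factor cancels: (EBIT − 3,000) × 1,320,000 = (EBIT − 321,000) × 1,680,000.
EBIT × (1,680,000 − 1,320,000) = 321,000 × 1,680,000 − 3,000 × 1,320,000 = 535,320,000,000, so EBIT = 535,320,000,000 ÷ 360,000 = 1,487,000.00.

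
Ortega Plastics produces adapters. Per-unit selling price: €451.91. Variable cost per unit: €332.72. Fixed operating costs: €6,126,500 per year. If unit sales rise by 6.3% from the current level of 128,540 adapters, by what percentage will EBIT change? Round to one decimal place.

+10.5%

Total contribution margin = 128,540 × €119.19 = €15,320,682.60.
Subtracting fixed costs: EBIT = €15,320,682.60 − €6,126,500 = €9,194,182.60.
So DOL = total CM / EBIT = €15,320,682.60 / €9,194,182.60 = 1.6663.
%ΔEBIT = DOL × %ΔSales = 1.6663 × +6.3% = +10.5%.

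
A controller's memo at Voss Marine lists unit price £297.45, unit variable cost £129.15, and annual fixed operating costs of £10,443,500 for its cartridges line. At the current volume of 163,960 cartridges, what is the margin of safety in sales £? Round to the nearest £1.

Contribution margin per unit = £297.45 − £129.15 = £168.30. Break-even units = £10,443,500 ÷ £168.30 = 62,052.88; break-even revenue = 62,052.88 × £297.45 = £18,457,629.68.
Actual sales revenue = 163,960 × £297.45 = £48,769,902.00.
Margin of safety = £48,769,902.00 − £18,457,629.68 = £30,312,272.

£30,312,272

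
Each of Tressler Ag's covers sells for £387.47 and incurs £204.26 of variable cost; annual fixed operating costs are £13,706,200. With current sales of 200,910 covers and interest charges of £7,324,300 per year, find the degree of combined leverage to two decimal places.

2.33

Total contribution margin = 200,910 × £183.21 = £36,808,721.10.
EBIT = £36,808,721.10 − £13,706,200 = £23,102,521.10. Interest = £7,324,300.00, so EBIT − I = £15,778,221.10.
DCL = contribution ÷ (EBIT − I) = £36,808,721.10 ÷ £15,778,221.10 = 2.3329.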